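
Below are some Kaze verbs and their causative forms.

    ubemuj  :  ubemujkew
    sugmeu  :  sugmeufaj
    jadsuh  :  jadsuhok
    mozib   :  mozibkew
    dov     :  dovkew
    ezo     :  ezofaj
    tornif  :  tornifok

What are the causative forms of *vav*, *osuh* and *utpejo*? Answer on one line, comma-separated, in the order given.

The pattern is voicing of the final sound: -ok when the stem ends in a voiceless consonant (*jadsuh*, *tornif*); -kew when the stem ends in a voiced consonant (*ubemuj*, *mozib*, *dov*); -faj when the stem ends in a vowel (*sugmeu*, *ezo*).
*vav*: final sound = /v/, a voiced consonant → -kew → *vavkew*.
Since the final sound of *osuh* is /h/ (a voiceless consonant), it takes -ok, giving *osuhok*.
*utpejo*: final sound = /o/, a vowel → -faj → *utpejofaj*.

vavkew, osuhok, utpejofaj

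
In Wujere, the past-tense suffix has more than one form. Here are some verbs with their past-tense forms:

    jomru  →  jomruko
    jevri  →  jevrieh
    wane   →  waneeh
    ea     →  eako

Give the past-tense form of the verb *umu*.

Looking at the last vowel of each stem: -eh when the last vowel of the stem is a front vowel (*jevri*, *wane*); -ko when the last vowel of the stem is a back vowel (*jomru*, *ea*).
The last vowel of *umu* is /u/, which is a back vowel, so the suffix is -ko, giving *umuko*.

umuko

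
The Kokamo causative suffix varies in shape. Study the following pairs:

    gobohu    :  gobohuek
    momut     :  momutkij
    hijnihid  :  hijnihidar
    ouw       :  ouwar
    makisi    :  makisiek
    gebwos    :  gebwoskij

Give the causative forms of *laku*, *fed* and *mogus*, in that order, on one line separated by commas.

Looking at the final sound of each stem: -kij when the stem ends in a voiceless consonant (*momut*, *gebwos*); -ar when the stem ends in a voiced consonant (*hijnihid*, *ouw*); -ek when the stem ends in a vowel (*gobohu*, *makisi*).
*laku* — final sound /u/ (a vowel) → -ek → *lakuek*.
The final sound of *fed* is /d/, which is a voiced consonant, so the suffix is -ar, giving *fedar*.
Since the final sound of *mogus* is /s/ (a voiceless consonant), it takes -kij, giving *moguskij*.

lakuek, fedar, moguskij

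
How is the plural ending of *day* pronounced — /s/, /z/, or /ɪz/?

/z/

The stem *day* ends in a voiced non-sibilant sound.
The plural suffix surfaces as /ɪz/ after sibilants, /s/ after other voiceless consonants, and /z/ after other voiced sounds.
So the plural -s on *day* is pronounced /z/.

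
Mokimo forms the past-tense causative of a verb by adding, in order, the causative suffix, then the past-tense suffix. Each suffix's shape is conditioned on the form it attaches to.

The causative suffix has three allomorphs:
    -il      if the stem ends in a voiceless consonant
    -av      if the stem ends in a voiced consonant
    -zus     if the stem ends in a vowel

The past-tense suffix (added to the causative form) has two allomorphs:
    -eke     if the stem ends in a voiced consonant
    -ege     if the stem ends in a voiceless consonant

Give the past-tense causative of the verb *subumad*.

*subumad* — final sound /d/ (a voiced consonant) → -av → *subumadav*.
The final consonant of the causative form *subumadav* is /v/, which is voiced, so the past-tense suffix is -eke, giving *subumadaveke*.

subumadaveke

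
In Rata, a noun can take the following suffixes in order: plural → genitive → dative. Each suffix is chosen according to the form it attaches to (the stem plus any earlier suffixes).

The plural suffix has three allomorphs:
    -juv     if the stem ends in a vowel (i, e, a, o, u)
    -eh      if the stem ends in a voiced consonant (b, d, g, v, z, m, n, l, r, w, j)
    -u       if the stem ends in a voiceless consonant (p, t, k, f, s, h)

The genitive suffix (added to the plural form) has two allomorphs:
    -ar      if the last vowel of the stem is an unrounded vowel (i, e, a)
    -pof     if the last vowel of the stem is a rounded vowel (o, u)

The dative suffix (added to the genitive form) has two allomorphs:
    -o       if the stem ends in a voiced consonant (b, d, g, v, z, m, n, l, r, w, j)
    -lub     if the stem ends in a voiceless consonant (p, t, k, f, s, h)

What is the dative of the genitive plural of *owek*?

owekupoflub

*owek* — final sound /k/ (a voiceless consonant) → -u → *oweku*.
The plural form *oweku*: last vowel = /u/, a rounded vowel → -pof → *owekupof*.
The genitive form *owekupof*: final consonant = /f/, voiceless → -lub → *owekupoflub*.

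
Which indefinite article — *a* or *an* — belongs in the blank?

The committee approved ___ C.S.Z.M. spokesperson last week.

The indefinite article is chosen by the initial *sound* of the following word, not its spelling.
The initialism *C.S.Z.M.* is read letter by letter; the first letter, C, is pronounced /siː/, which begins with a consonant sound.
So the article is *a*: The committee approved a C.S.Z.M. spokesperson last week.

a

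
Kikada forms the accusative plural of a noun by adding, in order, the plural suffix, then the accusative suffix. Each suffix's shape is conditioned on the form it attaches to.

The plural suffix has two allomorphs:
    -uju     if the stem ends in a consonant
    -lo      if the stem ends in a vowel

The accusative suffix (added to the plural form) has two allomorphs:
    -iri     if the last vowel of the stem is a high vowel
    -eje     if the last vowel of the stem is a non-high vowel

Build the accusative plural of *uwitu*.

*uwitu*: final sound = /u/, a vowel → -lo → *uwitulo*.
The plural form *uwitulo* — last vowel /o/ (a non-high vowel) → -eje → *uwituloeje*.

uwituloeje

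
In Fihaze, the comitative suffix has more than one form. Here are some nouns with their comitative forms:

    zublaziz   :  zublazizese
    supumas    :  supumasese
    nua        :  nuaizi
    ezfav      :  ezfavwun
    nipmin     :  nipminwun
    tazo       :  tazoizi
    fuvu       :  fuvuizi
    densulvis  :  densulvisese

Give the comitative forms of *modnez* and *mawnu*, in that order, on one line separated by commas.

modnezese, mawnuizi

The suffix is conditioned by the final sound: -ese when the stem ends in a sibilant (*zublaziz*, *supumas*, *densulvis*); -wun when the stem ends in a non-sibilant consonant (*ezfav*, *nipmin*); -izi when the stem ends in a vowel (*nua*, *tazo*, *fuvu*).
Since the final sound of *modnez* is /z/ (a sibilant), it takes -ese, giving *modnezese*.
The final sound of *mawnu* is /u/, which is a vowel, so the suffix is -izi, giving *mawnuizi*.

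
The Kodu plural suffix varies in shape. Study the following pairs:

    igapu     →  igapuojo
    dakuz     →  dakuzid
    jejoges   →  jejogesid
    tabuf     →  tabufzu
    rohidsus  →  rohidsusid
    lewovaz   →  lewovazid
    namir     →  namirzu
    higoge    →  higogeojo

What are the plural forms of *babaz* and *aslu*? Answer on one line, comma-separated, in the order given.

The pattern is sibilance of the final sound: -id when the stem ends in a sibilant (*dakuz*, *jejoges*, *rohidsus*, *lewovaz*); -zu when the stem ends in a non-sibilant consonant (*tabuf*, *namir*); -ojo when the stem ends in a vowel (*igapu*, *higoge*).
*babaz* — final sound /z/ (a sibilant) → -id → *babazid*.
*aslu* — final sound /u/ (a vowel) → -ojo → *asluojo*.

babazid, asluojo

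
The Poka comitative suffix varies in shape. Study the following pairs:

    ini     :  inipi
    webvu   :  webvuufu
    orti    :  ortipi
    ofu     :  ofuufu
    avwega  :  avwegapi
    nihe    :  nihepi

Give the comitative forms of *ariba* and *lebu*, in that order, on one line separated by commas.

aribapi, lebuufu

The suffix is conditioned by the last vowel: -ufu when the last vowel of the stem is a rounded vowel (*webvu*, *ofu*); -pi when the last vowel of the stem is an unrounded vowel (*ini*, *orti*, *avwega*, *nihe*).
*ariba*: last vowel = /a/, an unrounded vowel → -pi → *aribapi*.
*lebu* — last vowel /u/ (a rounded vowel) → -ufu → *lebuufu*.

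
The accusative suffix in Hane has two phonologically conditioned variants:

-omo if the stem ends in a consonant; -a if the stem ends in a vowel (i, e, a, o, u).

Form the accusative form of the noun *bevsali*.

*bevsali* — final sound /i/ (a vowel) → -a → *bevsalia*.

bevsalia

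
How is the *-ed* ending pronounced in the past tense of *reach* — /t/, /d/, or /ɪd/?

/t/

The stem *reach* ends in a voiceless consonant other than /t/.
The -ed suffix is realized as /ɪd/ after /t, d/; as /t/ after other voiceless consonants; and as /d/ after other voiced sounds.
So -ed on *reach* is pronounced /t/.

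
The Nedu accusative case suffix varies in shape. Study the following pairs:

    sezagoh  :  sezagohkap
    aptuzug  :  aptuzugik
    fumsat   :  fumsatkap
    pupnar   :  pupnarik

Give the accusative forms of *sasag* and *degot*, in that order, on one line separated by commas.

The suffix is conditioned by the final consonant: -kap when the stem ends in a voiceless consonant (*sezagoh*, *fumsat*); -ik when the stem ends in a voiced consonant (*aptuzug*, *pupnar*).
*sasag* — final consonant /g/ (voiced) → -ik → *sasagik*.
*degot*: final consonant = /t/, voiceless → -kap → *degotkap*.

sasagik, degotkap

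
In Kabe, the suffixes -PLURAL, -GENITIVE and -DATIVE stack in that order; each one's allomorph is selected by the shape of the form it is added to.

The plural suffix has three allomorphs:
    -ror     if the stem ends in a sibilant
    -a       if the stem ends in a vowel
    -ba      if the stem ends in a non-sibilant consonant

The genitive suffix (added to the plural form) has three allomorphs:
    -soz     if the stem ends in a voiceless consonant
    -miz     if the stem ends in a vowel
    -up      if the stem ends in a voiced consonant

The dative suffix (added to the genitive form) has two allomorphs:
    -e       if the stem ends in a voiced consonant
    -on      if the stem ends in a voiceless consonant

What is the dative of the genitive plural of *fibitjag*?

fibitjagbamize

*fibitjag* — final sound /g/ (a non-sibilant consonant) → -ba → *fibitjagba*.
Since the final sound of the plural form *fibitjagba* is /a/ (a vowel), it takes -miz, giving *fibitjagbamiz*.
The final consonant of the genitive form *fibitjagbamiz* is /z/, which is voiced, so the dative suffix is -e, giving *fibitjagbamize*.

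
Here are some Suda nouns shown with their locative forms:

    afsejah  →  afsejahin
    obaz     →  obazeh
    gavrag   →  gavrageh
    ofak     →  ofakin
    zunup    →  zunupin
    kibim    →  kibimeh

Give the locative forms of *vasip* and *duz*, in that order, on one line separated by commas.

Looking at the final consonant of each stem: -in when the stem ends in a voiceless consonant (*afsejah*, *ofak*, *zunup*); -eh when the stem ends in a voiced consonant (*obaz*, *gavrag*, *kibim*).
Since the final consonant of *vasip* is /p/ (voiceless), it takes -in, giving *vasipin*.
The final consonant of *duz* is /z/, which is voiced, so the suffix is -eh, giving *duzeh*.

vasipin, duzeh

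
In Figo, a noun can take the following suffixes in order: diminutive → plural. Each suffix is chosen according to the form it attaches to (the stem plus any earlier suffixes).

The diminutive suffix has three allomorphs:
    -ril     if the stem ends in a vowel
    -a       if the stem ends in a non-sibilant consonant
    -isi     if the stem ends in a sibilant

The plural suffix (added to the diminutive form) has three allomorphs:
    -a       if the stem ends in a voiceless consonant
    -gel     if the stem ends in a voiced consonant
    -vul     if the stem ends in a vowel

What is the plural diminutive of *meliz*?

melizisivul

*meliz*: final sound = /z/, a sibilant → -isi → *melizisi*.
Since the final sound of the diminutive form *melizisi* is /i/ (a vowel), it takes -vul, giving *melizisivul*.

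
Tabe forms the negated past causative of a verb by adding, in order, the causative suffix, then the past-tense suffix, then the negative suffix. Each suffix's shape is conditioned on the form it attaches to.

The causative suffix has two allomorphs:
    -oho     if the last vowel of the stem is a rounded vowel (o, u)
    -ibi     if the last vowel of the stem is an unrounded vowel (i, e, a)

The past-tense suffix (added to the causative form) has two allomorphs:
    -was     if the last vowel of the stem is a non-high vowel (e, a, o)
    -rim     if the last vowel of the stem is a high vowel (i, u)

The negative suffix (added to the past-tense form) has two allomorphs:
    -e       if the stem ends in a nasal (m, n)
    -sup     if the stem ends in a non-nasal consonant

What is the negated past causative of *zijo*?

Since the last vowel of *zijo* is /o/ (a rounded vowel), it takes -oho, giving *zijooho*.
The last vowel of the causative form *zijooho* is /o/, which is a non-high vowel, so the past-tense suffix is -was, giving *zijoohowas*.
Since the final consonant of the past-tense form *zijoohowas* is /s/ (non-nasal), it takes -sup, giving *zijoohowassup*.

zijoohowassup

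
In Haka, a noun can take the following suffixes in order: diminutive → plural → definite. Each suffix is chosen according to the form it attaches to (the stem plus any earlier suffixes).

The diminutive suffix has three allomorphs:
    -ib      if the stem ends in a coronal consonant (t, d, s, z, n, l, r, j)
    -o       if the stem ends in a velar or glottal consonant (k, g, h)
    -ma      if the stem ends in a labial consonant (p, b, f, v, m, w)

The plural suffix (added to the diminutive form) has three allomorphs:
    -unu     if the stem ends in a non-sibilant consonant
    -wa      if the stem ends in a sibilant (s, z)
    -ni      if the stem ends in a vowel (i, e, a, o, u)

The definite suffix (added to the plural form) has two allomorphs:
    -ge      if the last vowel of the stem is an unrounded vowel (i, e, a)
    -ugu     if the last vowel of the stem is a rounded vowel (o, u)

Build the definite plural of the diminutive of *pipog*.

*pipog*: final consonant = /g/, velar/glottal → -o → *pipogo*.
The diminutive form *pipogo* — final sound /o/ (a vowel) → -ni → *pipogoni*.
Since the last vowel of the plural form *pipogoni* is /i/ (an unrounded vowel), it takes -ge, giving *pipogonige*.

pipogonige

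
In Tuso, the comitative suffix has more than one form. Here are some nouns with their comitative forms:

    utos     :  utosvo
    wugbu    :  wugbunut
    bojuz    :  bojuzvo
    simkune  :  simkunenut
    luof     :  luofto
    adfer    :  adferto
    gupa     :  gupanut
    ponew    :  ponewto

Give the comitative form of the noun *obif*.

obifto

Looking at the final sound of each stem: -vo when the stem ends in a sibilant (*utos*, *bojuz*); -to when the stem ends in a non-sibilant consonant (*luof*, *adfer*, *ponew*); -nut when the stem ends in a vowel (*wugbu*, *simkune*, *gupa*).
*obif* — final sound /f/ (a non-sibilant consonant) → -to → *obifto*.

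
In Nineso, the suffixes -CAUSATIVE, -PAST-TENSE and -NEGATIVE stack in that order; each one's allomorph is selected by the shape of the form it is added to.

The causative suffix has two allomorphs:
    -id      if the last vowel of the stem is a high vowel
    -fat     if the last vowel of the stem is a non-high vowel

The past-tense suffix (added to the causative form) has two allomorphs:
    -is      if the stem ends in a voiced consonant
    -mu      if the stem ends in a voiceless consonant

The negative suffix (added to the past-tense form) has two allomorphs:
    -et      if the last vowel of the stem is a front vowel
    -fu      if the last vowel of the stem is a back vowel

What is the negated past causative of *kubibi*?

kubibiidiset

*kubibi*: last vowel = /i/, a high vowel → -id → *kubibiid*.
The final consonant of the causative form *kubibiid* is /d/, which is voiced, so the past-tense suffix is -is, giving *kubibiidis*.
Since the last vowel of the past-tense form *kubibiidis* is /i/ (a front vowel), it takes -et, giving *kubibiidiset*.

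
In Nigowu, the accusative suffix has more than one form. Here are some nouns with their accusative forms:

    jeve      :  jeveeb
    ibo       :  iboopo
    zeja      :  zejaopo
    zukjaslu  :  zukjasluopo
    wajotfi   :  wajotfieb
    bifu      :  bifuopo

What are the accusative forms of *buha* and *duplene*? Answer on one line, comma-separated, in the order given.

buhaopo, dupleneeb

The alternation tracks the last vowel of the stem — -eb when the last vowel of the stem is a front vowel (*jeve*, *wajotfi*); -opo when the last vowel of the stem is a back vowel (*ibo*, *zeja*, *zukjaslu*, *bifu*).
Since the last vowel of *buha* is /a/ (a back vowel), it takes -opo, giving *buhaopo*.
*duplene* — last vowel /e/ (a front vowel) → -eb → *dupleneeb*.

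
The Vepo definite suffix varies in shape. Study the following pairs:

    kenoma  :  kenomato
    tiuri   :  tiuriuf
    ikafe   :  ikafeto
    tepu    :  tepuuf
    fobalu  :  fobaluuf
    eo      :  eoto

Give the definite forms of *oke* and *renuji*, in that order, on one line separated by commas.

The alternation tracks the last vowel of the stem — -uf when the last vowel of the stem is a high vowel (*tiuri*, *tepu*, *fobalu*); -to when the last vowel of the stem is a non-high vowel (*kenoma*, *ikafe*, *eo*).
The last vowel of *oke* is /e/, which is a non-high vowel, so the suffix is -to, giving *oketo*.
Since the last vowel of *renuji* is /i/ (a high vowel), it takes -uf, giving *renujiuf*.

oketo, renujiuf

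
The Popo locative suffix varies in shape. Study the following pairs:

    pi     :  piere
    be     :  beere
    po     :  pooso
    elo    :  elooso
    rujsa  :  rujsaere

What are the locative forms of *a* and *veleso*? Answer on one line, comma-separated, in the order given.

aere, velesooso

Looking at the last vowel of each stem: -oso when the last vowel of the stem is a rounded vowel (*po*, *elo*); -ere when the last vowel of the stem is an unrounded vowel (*pi*, *be*, *rujsa*).
*a*: last vowel = /a/, an unrounded vowel → -ere → *aere*.
*veleso*: last vowel = /o/, a rounded vowel → -oso → *velesooso*.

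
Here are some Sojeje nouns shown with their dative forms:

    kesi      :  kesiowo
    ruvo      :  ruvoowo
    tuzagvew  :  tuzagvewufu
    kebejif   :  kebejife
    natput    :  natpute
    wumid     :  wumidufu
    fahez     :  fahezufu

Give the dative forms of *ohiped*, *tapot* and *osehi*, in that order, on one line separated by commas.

The alternation tracks the final sound of the stem — -e when the stem ends in a voiceless consonant (*kebejif*, *natput*); -ufu when the stem ends in a voiced consonant (*tuzagvew*, *wumid*, *fahez*); -owo when the stem ends in a vowel (*kesi*, *ruvo*).
Since the final sound of *ohiped* is /d/ (a voiced consonant), it takes -ufu, giving *ohipedufu*.
Since the final sound of *tapot* is /t/ (a voiceless consonant), it takes -e, giving *tapote*.
Since the final sound of *osehi* is /i/ (a vowel), it takes -owo, giving *osehiowo*.

ohipedufu, tapote, osehiowo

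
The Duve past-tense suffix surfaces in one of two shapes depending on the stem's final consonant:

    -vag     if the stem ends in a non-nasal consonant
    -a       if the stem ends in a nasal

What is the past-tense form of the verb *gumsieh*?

gumsiehvag

The final consonant of *gumsieh* is /h/, which is non-nasal, so the suffix is -vag, giving *gumsiehvag*.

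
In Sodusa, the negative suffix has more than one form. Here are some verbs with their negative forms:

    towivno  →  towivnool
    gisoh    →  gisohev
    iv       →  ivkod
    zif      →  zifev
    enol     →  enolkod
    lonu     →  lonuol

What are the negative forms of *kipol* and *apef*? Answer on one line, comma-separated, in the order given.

kipolkod, apefev

Looking at the final sound of each stem: -ev when the stem ends in a voiceless consonant (*gisoh*, *zif*); -kod when the stem ends in a voiced consonant (*iv*, *enol*); -ol when the stem ends in a vowel (*towivno*, *lonu*).
*kipol* — final sound /l/ (a voiced consonant) → -kod → *kipolkod*.
The final sound of *apef* is /f/, which is a voiceless consonant, so the suffix is -ev, giving *apefev*.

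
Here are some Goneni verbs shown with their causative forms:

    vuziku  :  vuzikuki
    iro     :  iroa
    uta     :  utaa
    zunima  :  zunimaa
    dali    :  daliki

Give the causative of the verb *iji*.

ijiki

The pattern is height harmony: -ki when the last vowel of the stem is a high vowel (*vuziku*, *dali*); -a when the last vowel of the stem is a non-high vowel (*iro*, *uta*, *zunima*).
*iji* — last vowel /i/ (a high vowel) → -ki → *ijiki*.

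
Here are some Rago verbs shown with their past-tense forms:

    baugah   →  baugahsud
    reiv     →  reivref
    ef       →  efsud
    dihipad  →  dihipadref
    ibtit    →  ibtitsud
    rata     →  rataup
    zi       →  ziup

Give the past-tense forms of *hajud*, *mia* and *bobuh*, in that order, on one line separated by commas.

Looking at the final sound of each stem: -sud when the stem ends in a voiceless consonant (*baugah*, *ef*, *ibtit*); -ref when the stem ends in a voiced consonant (*reiv*, *dihipad*); -up when the stem ends in a vowel (*rata*, *zi*).
*hajud* — final sound /d/ (a voiced consonant) → -ref → *hajudref*.
*mia* — final sound /a/ (a vowel) → -up → *miaup*.
*bobuh*: final sound = /h/, a voiceless consonant → -sud → *bobuhsud*.

hajudref, miaup, bobuhsud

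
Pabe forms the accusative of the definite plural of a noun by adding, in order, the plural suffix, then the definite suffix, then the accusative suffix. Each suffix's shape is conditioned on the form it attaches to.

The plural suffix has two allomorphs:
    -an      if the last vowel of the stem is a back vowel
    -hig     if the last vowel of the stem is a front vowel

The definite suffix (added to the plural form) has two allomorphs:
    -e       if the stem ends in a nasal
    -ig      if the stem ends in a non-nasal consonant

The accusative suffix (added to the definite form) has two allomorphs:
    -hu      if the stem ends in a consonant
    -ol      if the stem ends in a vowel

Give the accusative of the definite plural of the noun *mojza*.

mojzaaneol

The last vowel of *mojza* is /a/, which is a back vowel, so the plural suffix is -an, giving *mojzaan*.
The final consonant of the plural form *mojzaan* is /n/, which is a nasal, so the definite suffix is -e, giving *mojzaane*.
Since the final sound of the definite form *mojzaane* is /e/ (a vowel), it takes -ol, giving *mojzaaneol*.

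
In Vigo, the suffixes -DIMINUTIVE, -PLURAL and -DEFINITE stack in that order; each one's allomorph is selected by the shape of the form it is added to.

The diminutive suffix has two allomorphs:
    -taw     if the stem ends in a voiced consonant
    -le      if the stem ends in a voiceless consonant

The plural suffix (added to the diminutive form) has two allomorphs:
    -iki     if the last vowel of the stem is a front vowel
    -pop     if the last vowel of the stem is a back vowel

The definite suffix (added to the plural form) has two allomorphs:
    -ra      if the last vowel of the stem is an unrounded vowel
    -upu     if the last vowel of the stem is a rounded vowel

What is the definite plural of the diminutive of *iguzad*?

The final consonant of *iguzad* is /d/, which is voiced, so the diminutive suffix is -taw, giving *iguzadtaw*.
The diminutive form *iguzadtaw*: last vowel = /a/, a back vowel → -pop → *iguzadtawpop*.
Since the last vowel of the plural form *iguzadtawpop* is /o/ (a rounded vowel), it takes -upu, giving *iguzadtawpopupu*.

iguzadtawpopupu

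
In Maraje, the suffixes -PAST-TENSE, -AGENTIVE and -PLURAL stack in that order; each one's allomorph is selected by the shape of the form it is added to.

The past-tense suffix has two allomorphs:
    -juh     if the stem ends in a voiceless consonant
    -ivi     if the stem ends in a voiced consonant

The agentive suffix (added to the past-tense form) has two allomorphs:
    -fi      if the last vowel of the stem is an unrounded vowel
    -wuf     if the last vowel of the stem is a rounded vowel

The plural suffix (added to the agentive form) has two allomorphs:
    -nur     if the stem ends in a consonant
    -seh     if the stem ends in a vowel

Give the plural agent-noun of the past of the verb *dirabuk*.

dirabukjuhwufnur

Since the final consonant of *dirabuk* is /k/ (voiceless), it takes -juh, giving *dirabukjuh*.
The past-tense form *dirabukjuh* — last vowel /u/ (a rounded vowel) → -wuf → *dirabukjuhwuf*.
Since the final sound of the agentive form *dirabukjuhwuf* is /f/ (a consonant), it takes -nur, giving *dirabukjuhwufnur*.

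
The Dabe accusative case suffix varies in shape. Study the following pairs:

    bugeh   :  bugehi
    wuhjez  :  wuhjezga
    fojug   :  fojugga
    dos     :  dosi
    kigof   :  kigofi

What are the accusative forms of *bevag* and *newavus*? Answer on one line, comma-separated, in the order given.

The suffix is conditioned by the final consonant: -i when the stem ends in a voiceless consonant (*bugeh*, *dos*, *kigof*); -ga when the stem ends in a voiced consonant (*wuhjez*, *fojug*).
Since the final consonant of *bevag* is /g/ (voiced), it takes -ga, giving *bevagga*.
Since the final consonant of *newavus* is /s/ (voiceless), it takes -i, giving *newavusi*.

bevagga, newavusi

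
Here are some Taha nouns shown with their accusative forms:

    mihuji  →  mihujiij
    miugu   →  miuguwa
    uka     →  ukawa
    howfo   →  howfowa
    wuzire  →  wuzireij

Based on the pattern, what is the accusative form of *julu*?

The pattern is front/back vowel harmony: -ij when the last vowel of the stem is a front vowel (*mihuji*, *wuzire*); -wa when the last vowel of the stem is a back vowel (*miugu*, *uka*, *howfo*).
The last vowel of *julu* is /u/, which is a back vowel, so the suffix is -wa, giving *juluwa*.

juluwa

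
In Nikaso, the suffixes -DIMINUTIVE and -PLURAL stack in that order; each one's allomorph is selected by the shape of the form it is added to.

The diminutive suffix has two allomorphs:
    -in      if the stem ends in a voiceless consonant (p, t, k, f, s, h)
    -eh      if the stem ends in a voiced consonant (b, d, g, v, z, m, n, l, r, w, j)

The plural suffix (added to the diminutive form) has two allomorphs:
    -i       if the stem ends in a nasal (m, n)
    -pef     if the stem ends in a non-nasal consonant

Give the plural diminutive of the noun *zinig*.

*zinig*: final consonant = /g/, voiced → -eh → *zinigeh*.
The final consonant of the diminutive form *zinigeh* is /h/, which is non-nasal, so the plural suffix is -pef, giving *zinigehpef*.

zinigehpef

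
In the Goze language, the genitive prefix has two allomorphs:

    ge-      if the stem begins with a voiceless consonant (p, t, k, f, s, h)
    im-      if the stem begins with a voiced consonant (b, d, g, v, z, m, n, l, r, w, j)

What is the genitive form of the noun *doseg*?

imdoseg

Since the first consonant of *doseg* is /d/ (voiced), it takes im-, giving *imdoseg*.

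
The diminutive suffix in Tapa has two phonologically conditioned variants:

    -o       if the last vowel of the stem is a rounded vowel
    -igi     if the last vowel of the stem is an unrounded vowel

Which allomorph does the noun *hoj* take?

-o

The last vowel of *hoj* is /o/, which is a rounded vowel, so the suffix is -o.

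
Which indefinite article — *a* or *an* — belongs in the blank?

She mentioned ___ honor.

an

The indefinite article is chosen by the initial *sound* of the following word, not its spelling.
*honor* begins with the sound /ɒ/ (silent h) — a vowel sound.
So the article is *an*: She mentioned an honor.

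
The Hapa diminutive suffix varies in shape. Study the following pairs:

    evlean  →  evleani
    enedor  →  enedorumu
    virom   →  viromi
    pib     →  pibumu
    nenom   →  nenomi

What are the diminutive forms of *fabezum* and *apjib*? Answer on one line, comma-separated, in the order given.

The suffix is conditioned by the final consonant: -i when the stem ends in a nasal (*evlean*, *virom*, *nenom*); -umu when the stem ends in a non-nasal consonant (*enedor*, *pib*).
*fabezum*: final consonant = /m/, a nasal → -i → *fabezumi*.
The final consonant of *apjib* is /b/, which is non-nasal, so the suffix is -umu, giving *apjibumu*.

fabezumi, apjibumu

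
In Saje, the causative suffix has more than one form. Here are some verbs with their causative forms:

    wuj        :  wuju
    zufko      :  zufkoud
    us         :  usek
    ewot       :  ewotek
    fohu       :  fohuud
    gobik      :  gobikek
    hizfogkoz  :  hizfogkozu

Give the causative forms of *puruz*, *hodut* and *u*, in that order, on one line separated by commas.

The suffix is conditioned by the final sound: -ek when the stem ends in a voiceless consonant (*us*, *ewot*, *gobik*); -u when the stem ends in a voiced consonant (*wuj*, *hizfogkoz*); -ud when the stem ends in a vowel (*zufko*, *fohu*).
*puruz*: final sound = /z/, a voiced consonant → -u → *puruzu*.
*hodut* — final sound /t/ (a voiceless consonant) → -ek → *hodutek*.
The final sound of *u* is /u/, which is a vowel, so the suffix is -ud, giving *uud*.

puruzu, hodutek, uud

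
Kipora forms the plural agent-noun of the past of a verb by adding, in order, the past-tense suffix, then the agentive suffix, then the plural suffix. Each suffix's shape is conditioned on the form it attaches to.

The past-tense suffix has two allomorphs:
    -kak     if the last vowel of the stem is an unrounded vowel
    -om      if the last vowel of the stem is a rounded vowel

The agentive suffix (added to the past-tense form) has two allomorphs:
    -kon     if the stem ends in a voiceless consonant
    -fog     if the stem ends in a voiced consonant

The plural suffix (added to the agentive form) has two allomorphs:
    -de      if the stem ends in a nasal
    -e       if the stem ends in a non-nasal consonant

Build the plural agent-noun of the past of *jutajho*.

jutajhoomfoge

Since the last vowel of *jutajho* is /o/ (a rounded vowel), it takes -om, giving *jutajhoom*.
The final consonant of the past-tense form *jutajhoom* is /m/, which is voiced, so the agentive suffix is -fog, giving *jutajhoomfog*.
The agentive form *jutajhoomfog*: final consonant = /g/, non-nasal → -e → *jutajhoomfoge*.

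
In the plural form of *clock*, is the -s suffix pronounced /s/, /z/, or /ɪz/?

/s/

The stem *clock* ends in a voiceless non-sibilant consonant.
The plural suffix surfaces as /ɪz/ after sibilants, /s/ after other voiceless consonants, and /z/ after other voiced sounds.
So the plural -s on *clock* is pronounced /s/.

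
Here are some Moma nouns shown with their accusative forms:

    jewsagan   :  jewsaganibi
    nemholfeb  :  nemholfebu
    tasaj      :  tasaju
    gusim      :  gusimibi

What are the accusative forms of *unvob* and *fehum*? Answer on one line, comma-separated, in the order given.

Looking at the final consonant of each stem: -ibi when the stem ends in a nasal (*jewsagan*, *gusim*); -u when the stem ends in a non-nasal consonant (*nemholfeb*, *tasaj*).
*unvob* — final consonant /b/ (non-nasal) → -u → *unvobu*.
*fehum*: final consonant = /m/, a nasal → -ibi → *fehumibi*.

unvobu, fehumibi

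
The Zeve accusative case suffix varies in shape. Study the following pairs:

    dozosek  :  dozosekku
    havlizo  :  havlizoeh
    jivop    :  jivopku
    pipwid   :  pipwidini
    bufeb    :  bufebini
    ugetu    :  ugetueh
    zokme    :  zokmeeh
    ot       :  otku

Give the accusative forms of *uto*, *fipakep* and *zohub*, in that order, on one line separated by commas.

utoeh, fipakepku, zohubini

The suffix is conditioned by the final sound: -ku when the stem ends in a voiceless consonant (*dozosek*, *jivop*, *ot*); -ini when the stem ends in a voiced consonant (*pipwid*, *bufeb*); -eh when the stem ends in a vowel (*havlizo*, *ugetu*, *zokme*).
The final sound of *uto* is /o/, which is a vowel, so the suffix is -eh, giving *utoeh*.
Since the final sound of *fipakep* is /p/ (a voiceless consonant), it takes -ku, giving *fipakepku*.
Since the final sound of *zohub* is /b/ (a voiced consonant), it takes -ini, giving *zohubini*.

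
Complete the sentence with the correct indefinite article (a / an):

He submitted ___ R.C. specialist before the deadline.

The indefinite article is chosen by the initial *sound* of the following word, not its spelling.
The initialism *R.C.* is read letter by letter; the first letter, R, is pronounced /ɑr/, which begins with a vowel sound.
So the article is *an*: He submitted an R.C. specialist before the deadline.

an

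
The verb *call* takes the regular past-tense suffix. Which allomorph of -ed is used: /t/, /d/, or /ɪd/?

/d/

The stem *call* ends in a voiced sound other than /d/.
The -ed suffix is realized as /ɪd/ after /t, d/; as /t/ after other voiceless consonants; and as /d/ after other voiced sounds.
So -ed on *call* is pronounced /d/.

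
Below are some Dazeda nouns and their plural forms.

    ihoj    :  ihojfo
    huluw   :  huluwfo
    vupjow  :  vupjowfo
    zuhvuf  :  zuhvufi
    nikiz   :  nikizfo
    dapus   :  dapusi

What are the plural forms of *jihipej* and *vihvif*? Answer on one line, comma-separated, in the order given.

The pattern is voicing of the final consonant: -i when the stem ends in a voiceless consonant (*zuhvuf*, *dapus*); -fo when the stem ends in a voiced consonant (*ihoj*, *huluw*, *vupjow*, *nikiz*).
The final consonant of *jihipej* is /j/, which is voiced, so the suffix is -fo, giving *jihipejfo*.
*vihvif*: final consonant = /f/, voiceless → -i → *vihvifi*.

jihipejfo, vihvifi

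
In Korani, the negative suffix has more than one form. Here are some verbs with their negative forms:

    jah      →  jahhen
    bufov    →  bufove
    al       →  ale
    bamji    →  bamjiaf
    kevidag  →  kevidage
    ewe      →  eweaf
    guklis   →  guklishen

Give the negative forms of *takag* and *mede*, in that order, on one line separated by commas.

takage, medeaf

The pattern is voicing of the final sound: -hen when the stem ends in a voiceless consonant (*jah*, *guklis*); -e when the stem ends in a voiced consonant (*bufov*, *al*, *kevidag*); -af when the stem ends in a vowel (*bamji*, *ewe*).
*takag*: final sound = /g/, a voiced consonant → -e → *takage*.
The final sound of *mede* is /e/, which is a vowel, so the suffix is -af, giving *medeaf*.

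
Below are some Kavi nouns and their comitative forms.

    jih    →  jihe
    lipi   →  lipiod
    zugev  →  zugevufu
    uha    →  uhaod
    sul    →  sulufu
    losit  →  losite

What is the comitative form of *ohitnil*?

Looking at the final sound of each stem: -e when the stem ends in a voiceless consonant (*jih*, *losit*); -ufu when the stem ends in a voiced consonant (*zugev*, *sul*); -od when the stem ends in a vowel (*lipi*, *uha*).
*ohitnil* — final sound /l/ (a voiced consonant) → -ufu → *ohitnilufu*.

ohitnilufu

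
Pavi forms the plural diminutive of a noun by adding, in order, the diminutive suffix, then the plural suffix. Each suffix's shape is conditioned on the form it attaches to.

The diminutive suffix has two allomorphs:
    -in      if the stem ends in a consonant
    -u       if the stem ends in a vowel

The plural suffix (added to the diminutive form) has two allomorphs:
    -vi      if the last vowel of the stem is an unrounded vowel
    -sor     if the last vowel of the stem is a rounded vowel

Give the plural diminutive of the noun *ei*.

The final sound of *ei* is /i/, which is a vowel, so the diminutive suffix is -u, giving *eiu*.
Since the last vowel of the diminutive form *eiu* is /u/ (a rounded vowel), it takes -sor, giving *eiusor*.

eiusor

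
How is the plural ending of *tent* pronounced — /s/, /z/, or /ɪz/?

The stem *tent* ends in a voiceless non-sibilant consonant.
The plural suffix surfaces as /ɪz/ after sibilants, /s/ after other voiceless consonants, and /z/ after other voiced sounds.
So the plural -s on *tent* is pronounced /s/.

/s/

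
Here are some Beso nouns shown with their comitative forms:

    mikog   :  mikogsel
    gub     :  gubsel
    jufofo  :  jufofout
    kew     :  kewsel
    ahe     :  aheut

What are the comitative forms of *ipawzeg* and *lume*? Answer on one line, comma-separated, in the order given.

ipawzegsel, lumeut

Looking at the final sound of each stem: -sel when the stem ends in a consonant (*mikog*, *gub*, *kew*); -ut when the stem ends in a vowel (*jufofo*, *ahe*).
The final sound of *ipawzeg* is /g/, which is a consonant, so the suffix is -sel, giving *ipawzegsel*.
The final sound of *lume* is /e/, which is a vowel, so the suffix is -ut, giving *lumeut*.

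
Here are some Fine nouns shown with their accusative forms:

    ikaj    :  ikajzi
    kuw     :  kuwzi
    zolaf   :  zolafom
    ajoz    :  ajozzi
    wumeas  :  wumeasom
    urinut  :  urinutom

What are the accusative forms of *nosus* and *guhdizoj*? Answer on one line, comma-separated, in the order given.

nosusom, guhdizojzi

The alternation tracks the final consonant of the stem — -om when the stem ends in a voiceless consonant (*zolaf*, *wumeas*, *urinut*); -zi when the stem ends in a voiced consonant (*ikaj*, *kuw*, *ajoz*).
*nosus* — final consonant /s/ (voiceless) → -om → *nosusom*.
Since the final consonant of *guhdizoj* is /j/ (voiced), it takes -zi, giving *guhdizojzi*.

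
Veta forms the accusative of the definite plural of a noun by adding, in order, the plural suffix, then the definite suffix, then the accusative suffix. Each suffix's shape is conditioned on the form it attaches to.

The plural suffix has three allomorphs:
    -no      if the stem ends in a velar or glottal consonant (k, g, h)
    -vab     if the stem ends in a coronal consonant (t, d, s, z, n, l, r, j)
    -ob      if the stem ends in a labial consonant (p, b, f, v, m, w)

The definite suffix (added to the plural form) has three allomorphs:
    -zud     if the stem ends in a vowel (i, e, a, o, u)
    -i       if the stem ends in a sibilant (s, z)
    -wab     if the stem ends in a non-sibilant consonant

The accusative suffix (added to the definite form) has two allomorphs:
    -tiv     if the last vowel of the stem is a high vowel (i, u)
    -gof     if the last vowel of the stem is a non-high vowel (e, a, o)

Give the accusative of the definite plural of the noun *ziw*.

Since the final consonant of *ziw* is /w/ (labial), it takes -ob, giving *ziwob*.
The plural form *ziwob*: final sound = /b/, a non-sibilant consonant → -wab → *ziwobwab*.
The definite form *ziwobwab*: last vowel = /a/, a non-high vowel → -gof → *ziwobwabgof*.

ziwobwabgof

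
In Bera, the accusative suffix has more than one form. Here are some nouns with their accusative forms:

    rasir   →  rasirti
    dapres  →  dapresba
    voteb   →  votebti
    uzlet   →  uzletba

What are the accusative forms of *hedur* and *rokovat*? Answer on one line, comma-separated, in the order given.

The alternation tracks the final consonant of the stem — -ba when the stem ends in a voiceless consonant (*dapres*, *uzlet*); -ti when the stem ends in a voiced consonant (*rasir*, *voteb*).
*hedur* — final consonant /r/ (voiced) → -ti → *hedurti*.
The final consonant of *rokovat* is /t/, which is voiceless, so the suffix is -ba, giving *rokovatba*.

hedurti, rokovatba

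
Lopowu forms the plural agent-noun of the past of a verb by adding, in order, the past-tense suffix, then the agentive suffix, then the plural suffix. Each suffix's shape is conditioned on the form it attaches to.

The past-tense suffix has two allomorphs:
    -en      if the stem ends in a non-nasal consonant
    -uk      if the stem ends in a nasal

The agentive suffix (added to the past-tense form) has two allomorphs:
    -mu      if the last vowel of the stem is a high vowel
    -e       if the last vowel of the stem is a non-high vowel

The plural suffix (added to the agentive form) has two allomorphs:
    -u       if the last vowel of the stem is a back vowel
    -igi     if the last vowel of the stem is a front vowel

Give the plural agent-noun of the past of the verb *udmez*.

Since the final consonant of *udmez* is /z/ (non-nasal), it takes -en, giving *udmezen*.
The last vowel of the past-tense form *udmezen* is /e/, which is a non-high vowel, so the agentive suffix is -e, giving *udmezene*.
The agentive form *udmezene*: last vowel = /e/, a front vowel → -igi → *udmezeneigi*.

udmezeneigi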